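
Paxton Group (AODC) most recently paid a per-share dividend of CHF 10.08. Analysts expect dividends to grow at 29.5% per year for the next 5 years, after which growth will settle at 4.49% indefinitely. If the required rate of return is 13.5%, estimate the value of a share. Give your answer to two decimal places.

Two-stage DDM. Project D₁…D_5 at 0.295, terminal growth 0.0449, discount at r = 0.135.
D_1 = 13.0536
D_2 = 16.9044
D_3 = 21.8912
D_4 = 28.3491
D_5 = 36.7121
Terminal value at t=5: TV = D_6/(r−g) = 38.3605/(0.135−0.0449) = 425.7546
P₀ = 13.0536/(1+0.135)^1 + 16.9044/(1+0.135)^2 + 21.8912/(1+0.135)^3 + 28.3491/(1+0.135)^4 + 36.7121/(1+0.135)^5 + 425.7546/(1+0.135)^5 = 302.2061

CHF 302.21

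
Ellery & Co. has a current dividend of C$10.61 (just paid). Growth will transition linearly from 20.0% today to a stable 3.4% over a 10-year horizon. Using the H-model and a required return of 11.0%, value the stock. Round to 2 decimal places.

H-model: P₀ = D₀[(1+g_L) + H(g_S−g_L)]/(r−g_L), with H = 10/2 = 5.
P₀ = 10.61 × [(1+0.034) + 5×(0.2−0.034)] / (0.11−0.034)
   = 10.61 × 1.8640 / 0.076 = 260.2242

C$260.22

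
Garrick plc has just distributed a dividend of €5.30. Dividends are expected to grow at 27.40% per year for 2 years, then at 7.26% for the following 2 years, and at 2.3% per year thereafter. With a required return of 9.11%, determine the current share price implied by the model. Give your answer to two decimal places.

€132.40

Three-stage DDM. Project D₁…D_4; terminal Gordon value at t=4 with g = 0.023; discount at r = 0.0911.
D_1 = 6.7522
D_2 = 8.6023
D_3 = 9.2268
D_4 = 9.8967
TV_4 = 10.1243/(0.0911−0.023) = 148.6685
P₀ = Σ Dₜ/(1+r)ᵗ + TV_4/(1+r)^4 = 132.3968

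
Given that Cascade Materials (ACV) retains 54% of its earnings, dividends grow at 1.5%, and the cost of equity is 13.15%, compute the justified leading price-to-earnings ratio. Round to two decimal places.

Payout ratio b = 1 − 0.54 = 0.46.
Justified leading P/E = b/(r−g) = 0.46/(0.1315−0.015) = 3.9485

3.95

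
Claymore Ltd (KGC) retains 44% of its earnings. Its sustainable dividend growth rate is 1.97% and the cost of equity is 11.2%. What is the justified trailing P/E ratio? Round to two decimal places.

Payout ratio b = 1 − 0.44 = 0.56.
Justified trailing P/E = b(1+g)/(r−g) = 0.56×(1+0.0197)/(0.112−0.0197) = 6.1867

6.19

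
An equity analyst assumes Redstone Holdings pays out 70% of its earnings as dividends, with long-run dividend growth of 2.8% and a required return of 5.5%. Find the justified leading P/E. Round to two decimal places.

25.93

Justified leading P/E = b/(r−g) = 0.70/(0.055−0.028) = 25.9259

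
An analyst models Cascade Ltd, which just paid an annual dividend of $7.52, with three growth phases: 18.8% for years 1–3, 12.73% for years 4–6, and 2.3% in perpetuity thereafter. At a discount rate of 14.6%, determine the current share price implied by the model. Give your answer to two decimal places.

$114.90

Three-stage DDM. Project D₁…D_6; terminal Gordon value at t=6 with g = 0.023; discount at r = 0.146.
D_1 = 8.9338
D_2 = 10.6133
D_3 = 12.6086
D_4 = 14.2137
D_5 = 16.0231
D_6 = 18.0628
TV_6 = 18.4783/(0.146−0.023) = 150.2298
P₀ = Σ Dₜ/(1+r)ᵗ + TV_6/(1+r)^6 = 114.8961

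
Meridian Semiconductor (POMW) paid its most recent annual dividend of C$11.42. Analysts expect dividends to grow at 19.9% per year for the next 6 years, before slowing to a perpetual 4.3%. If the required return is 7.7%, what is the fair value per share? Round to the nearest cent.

Two-stage DDM. Project D₁…D_6 at 0.199, terminal growth 0.043, discount at r = 0.077.
D_1 = 13.6926
D_2 = 16.4174
D_3 = 19.6845
D_4 = 23.6017
D_5 = 28.2984
D_6 = 33.9298
Terminal value at t=6: TV = D_7/(r−g) = 35.3888/(0.077−0.043) = 1040.8463
P₀ = 13.6926/(1+0.077)^1 + 16.4174/(1+0.077)^2 + 19.6845/(1+0.077)^3 + 23.6017/(1+0.077)^4 + 28.2984/(1+0.077)^5 + 33.9298/(1+0.077)^6 + 1040.8463/(1+0.077)^6 = 768.3857

C$768.39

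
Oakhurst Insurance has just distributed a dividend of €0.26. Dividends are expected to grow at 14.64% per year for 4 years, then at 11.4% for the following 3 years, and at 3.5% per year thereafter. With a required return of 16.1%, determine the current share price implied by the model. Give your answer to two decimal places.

€3.48

Three-stage DDM. Project D₁…D_7; terminal Gordon value at t=7 with g = 0.035; discount at r = 0.161.
D_1 = 0.2981
D_2 = 0.3417
D_3 = 0.3917
D_4 = 0.4491
D_5 = 0.5003
D_6 = 0.5573
D_7 = 0.6208
TV_7 = 0.6426/(0.161−0.035) = 5.0997
P₀ = Σ Dₜ/(1+r)ᵗ + TV_7/(1+r)^7 = 3.4843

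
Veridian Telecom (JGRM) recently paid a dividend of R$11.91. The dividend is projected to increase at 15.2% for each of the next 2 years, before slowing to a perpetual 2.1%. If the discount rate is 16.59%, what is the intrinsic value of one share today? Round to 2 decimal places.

Two-stage DDM. Project D₁…D_2 at 0.152, terminal growth 0.021, discount at r = 0.1659.
D_1 = 13.7203
D_2 = 15.8058
Terminal value at t=2: TV = D_3/(r−g) = 16.1377/(0.1659−0.021) = 111.3715
P₀ = 13.7203/(1+0.1659)^1 + 15.8058/(1+0.1659)^2 + 111.3715/(1+0.1659)^2 = 105.3273

R$105.33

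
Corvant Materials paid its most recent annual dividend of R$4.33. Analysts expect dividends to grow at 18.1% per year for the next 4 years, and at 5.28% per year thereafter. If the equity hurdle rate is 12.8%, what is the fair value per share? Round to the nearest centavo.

R$92.29

Two-stage DDM. Project D₁…D_4 at 0.181, terminal growth 0.0528, discount at r = 0.128.
D_1 = 5.1137
D_2 = 6.0393
D_3 = 7.1324
D_4 = 8.4234
Terminal value at t=4: TV = D_5/(r−g) = 8.8682/(0.128−0.0528) = 117.9276
P₀ = 5.1137/(1+0.128)^1 + 6.0393/(1+0.128)^2 + 7.1324/(1+0.128)^3 + 8.4234/(1+0.128)^4 + 117.9276/(1+0.128)^4 = 92.2939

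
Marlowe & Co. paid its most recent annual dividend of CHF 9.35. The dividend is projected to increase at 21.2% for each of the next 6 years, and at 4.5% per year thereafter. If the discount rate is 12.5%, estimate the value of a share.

CHF 264.36

Two-stage DDM. Project D₁…D_6 at 0.212, terminal growth 0.045, discount at r = 0.125.
D_1 = 11.3322
D_2 = 13.7346
D_3 = 16.6464
D_4 = 20.1754
D_5 = 24.4526
D_6 = 29.6365
Terminal value at t=6: TV = D_7/(r−g) = 30.9702/(0.125−0.045) = 387.1272
P₀ = 11.3322/(1+0.125)^1 + 13.7346/(1+0.125)^2 + 16.6464/(1+0.125)^3 + 20.1754/(1+0.125)^4 + 24.4526/(1+0.125)^5 + 29.6365/(1+0.125)^6 + 387.1272/(1+0.125)^6 = 264.3583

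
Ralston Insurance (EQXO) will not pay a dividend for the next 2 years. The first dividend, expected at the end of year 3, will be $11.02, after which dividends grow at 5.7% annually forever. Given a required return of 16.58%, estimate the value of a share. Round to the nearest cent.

$74.53

Deferred-dividend DDM. At t=2 the remaining stream is a growing perpetuity with first payment D_3 = 11.02.
V_2 = D_3/(r−g) = 11.02/(0.1658−0.057) = 101.2868
P₀ = V_2/(1+r)^2 = 101.2868/(1+0.1658)^2 = 74.5254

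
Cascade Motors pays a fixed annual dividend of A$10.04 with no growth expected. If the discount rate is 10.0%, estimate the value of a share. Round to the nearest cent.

Zero-growth DDM (perpetuity): P₀ = D/r = 10.04 / 0.1 = 100.4000

A$100.40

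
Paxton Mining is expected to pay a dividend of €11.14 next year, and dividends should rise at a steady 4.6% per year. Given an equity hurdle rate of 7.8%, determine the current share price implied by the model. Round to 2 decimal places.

Gordon growth model: P₀ = D₁/(r − g), with D₁ = 11.14 given directly.
P₀ = 11.1400 / (0.078 − 0.046) = 11.1400 / 0.032 = 348.1250

€348.12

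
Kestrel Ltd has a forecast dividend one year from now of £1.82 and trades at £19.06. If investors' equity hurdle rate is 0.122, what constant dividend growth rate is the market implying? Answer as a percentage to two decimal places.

2.65%

From P₀ = D₁/(r − g), the implied growth is g = r − D₁/P₀.
g = 0.122 − 1.82/19.06 = 0.122 − 0.09549 = 0.02651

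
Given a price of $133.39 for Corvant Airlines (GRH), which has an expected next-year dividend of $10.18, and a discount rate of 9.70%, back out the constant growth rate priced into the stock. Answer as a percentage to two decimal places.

2.07%

From P₀ = D₁/(r − g), the implied growth is g = r − D₁/P₀.
g = 0.097 − 10.18/133.39 = 0.097 − 0.07632 = 0.02068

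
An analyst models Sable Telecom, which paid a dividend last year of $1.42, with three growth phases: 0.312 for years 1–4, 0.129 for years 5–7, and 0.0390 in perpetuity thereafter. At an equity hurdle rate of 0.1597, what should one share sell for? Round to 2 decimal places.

$32.90

Three-stage DDM. Project D₁…D_7; terminal Gordon value at t=7 with g = 0.039; discount at r = 0.1597.
D_1 = 1.8630
D_2 = 2.4443
D_3 = 3.2069
D_4 = 4.2075
D_5 = 4.7503
D_6 = 5.3630
D_7 = 6.0549
TV_7 = 6.2910/(0.1597−0.039) = 52.1211
P₀ = Σ Dₜ/(1+r)ᵗ + TV_7/(1+r)^7 = 32.8972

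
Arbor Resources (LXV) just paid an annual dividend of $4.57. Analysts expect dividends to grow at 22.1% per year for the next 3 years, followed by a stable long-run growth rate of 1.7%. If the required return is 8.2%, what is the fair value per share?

$120.30

Two-stage DDM. Project D₁…D_3 at 0.221, terminal growth 0.017, discount at r = 0.082.
D_1 = 5.5800
D_2 = 6.8131
D_3 = 8.3188
Terminal value at t=3: TV = D_4/(r−g) = 8.4603/(0.082−0.017) = 130.1580
P₀ = 5.5800/(1+0.082)^1 + 6.8131/(1+0.082)^2 + 8.3188/(1+0.082)^3 + 130.1580/(1+0.082)^3 = 120.2956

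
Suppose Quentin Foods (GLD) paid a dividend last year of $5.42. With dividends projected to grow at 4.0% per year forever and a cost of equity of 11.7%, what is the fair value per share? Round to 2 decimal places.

$73.21

Gordon growth model: P₀ = D₁/(r − g). D₁ = 5.42 × (1 + 0.04) = 5.6368.
P₀ = 5.6368 / (0.117 − 0.04) = 5.6368 / 0.077 = 73.2052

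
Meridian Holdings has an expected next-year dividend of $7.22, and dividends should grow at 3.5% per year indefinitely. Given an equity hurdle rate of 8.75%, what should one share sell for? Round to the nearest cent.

$137.52

Gordon growth model: P₀ = D₁/(r − g), with D₁ = 7.22 given directly.
P₀ = 7.2200 / (0.0875 − 0.035) = 7.2200 / 0.0525 = 137.5238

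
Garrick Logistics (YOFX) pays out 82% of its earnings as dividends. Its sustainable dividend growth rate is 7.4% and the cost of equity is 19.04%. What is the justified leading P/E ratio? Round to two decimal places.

7.04

Justified leading P/E = b/(r−g) = 0.82/(0.1904−0.074) = 7.0447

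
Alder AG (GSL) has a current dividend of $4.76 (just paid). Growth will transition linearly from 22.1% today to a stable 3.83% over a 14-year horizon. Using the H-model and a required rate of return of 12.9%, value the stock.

$121.61

H-model: P₀ = D₀[(1+g_L) + H(g_S−g_L)]/(r−g_L), with H = 14/2 = 7.
P₀ = 4.76 × [(1+0.0383) + 7×(0.221−0.0383)] / (0.129−0.0383)
   = 4.76 × 2.3172 / 0.0907 = 121.6083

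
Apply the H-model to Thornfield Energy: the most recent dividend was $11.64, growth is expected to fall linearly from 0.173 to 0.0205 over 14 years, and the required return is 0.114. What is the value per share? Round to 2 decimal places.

$259.94

H-model: P₀ = D₀[(1+g_L) + H(g_S−g_L)]/(r−g_L), with H = 14/2 = 7.
P₀ = 11.64 × [(1+0.0205) + 7×(0.173−0.0205)] / (0.114−0.0205)
   = 11.64 × 2.0880 / 0.0935 = 259.9393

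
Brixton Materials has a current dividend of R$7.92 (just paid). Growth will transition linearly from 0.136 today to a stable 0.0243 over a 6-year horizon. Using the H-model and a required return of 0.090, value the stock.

H-model: P₀ = D₀[(1+g_L) + H(g_S−g_L)]/(r−g_L), with H = 6/2 = 3.
P₀ = 7.92 × [(1+0.0243) + 3×(0.136−0.0243)] / (0.09−0.0243)
   = 7.92 × 1.3594 / 0.0657 = 163.8729

R$163.87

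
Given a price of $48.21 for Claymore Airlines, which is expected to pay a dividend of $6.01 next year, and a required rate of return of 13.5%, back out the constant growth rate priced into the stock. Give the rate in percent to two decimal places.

From P₀ = D₁/(r − g), the implied growth is g = r − D₁/P₀.
g = 0.135 − 6.01/48.21 = 0.135 − 0.12466 = 0.01034

1.03%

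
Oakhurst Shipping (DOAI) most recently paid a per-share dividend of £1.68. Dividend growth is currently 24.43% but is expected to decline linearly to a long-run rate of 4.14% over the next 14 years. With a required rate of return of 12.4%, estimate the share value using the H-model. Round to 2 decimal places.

H-model: P₀ = D₀[(1+g_L) + H(g_S−g_L)]/(r−g_L), with H = 14/2 = 7.
P₀ = 1.68 × [(1+0.0414) + 7×(0.2443−0.0414)] / (0.124−0.0414)
   = 1.68 × 2.4617 / 0.0826 = 50.0685

£50.07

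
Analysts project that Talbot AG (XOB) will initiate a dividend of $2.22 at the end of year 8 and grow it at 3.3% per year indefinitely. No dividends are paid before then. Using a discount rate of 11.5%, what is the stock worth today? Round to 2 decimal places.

$12.64

Deferred-dividend DDM. At t=7 the remaining stream is a growing perpetuity with first payment D_8 = 2.22.
V_7 = D_8/(r−g) = 2.22/(0.115−0.033) = 27.0732
P₀ = V_7/(1+r)^7 = 27.0732/(1+0.115)^7 = 12.6362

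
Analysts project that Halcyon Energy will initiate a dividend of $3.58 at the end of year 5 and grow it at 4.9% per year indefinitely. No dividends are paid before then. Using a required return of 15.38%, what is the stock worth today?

Deferred-dividend DDM. At t=4 the remaining stream is a growing perpetuity with first payment D_5 = 3.58.
V_4 = D_5/(r−g) = 3.58/(0.1538−0.049) = 34.1603
P₀ = V_4/(1+r)^4 = 34.1603/(1+0.1538)^4 = 19.2752

$19.28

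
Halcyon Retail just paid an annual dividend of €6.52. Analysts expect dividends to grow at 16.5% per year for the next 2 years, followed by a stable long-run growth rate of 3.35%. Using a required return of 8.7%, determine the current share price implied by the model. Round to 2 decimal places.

Two-stage DDM. Project D₁…D_2 at 0.165, terminal growth 0.0335, discount at r = 0.087.
D_1 = 7.5958
D_2 = 8.8491
Terminal value at t=2: TV = D_3/(r−g) = 9.1456/(0.087−0.0335) = 170.9449
P₀ = 7.5958/(1+0.087)^1 + 8.8491/(1+0.087)^2 + 170.9449/(1+0.087)^2 = 159.1533

€159.15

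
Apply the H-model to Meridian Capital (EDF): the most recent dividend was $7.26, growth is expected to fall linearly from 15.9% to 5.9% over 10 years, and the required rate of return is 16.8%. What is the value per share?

$103.84

H-model: P₀ = D₀[(1+g_L) + H(g_S−g_L)]/(r−g_L), with H = 10/2 = 5.
P₀ = 7.26 × [(1+0.059) + 5×(0.159−0.059)] / (0.168−0.059)
   = 7.26 × 1.5590 / 0.109 = 103.8380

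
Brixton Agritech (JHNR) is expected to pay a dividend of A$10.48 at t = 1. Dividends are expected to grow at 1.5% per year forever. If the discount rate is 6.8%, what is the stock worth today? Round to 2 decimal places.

Gordon growth model: P₀ = D₁/(r − g), with D₁ = 10.48 given directly.
P₀ = 10.4800 / (0.068 − 0.015) = 10.4800 / 0.053 = 197.7358

A$197.74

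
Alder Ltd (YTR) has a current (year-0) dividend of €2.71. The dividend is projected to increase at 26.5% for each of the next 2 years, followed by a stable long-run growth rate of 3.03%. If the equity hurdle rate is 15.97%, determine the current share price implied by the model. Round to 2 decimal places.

€31.85

Two-stage DDM. Project D₁…D_2 at 0.265, terminal growth 0.0303, discount at r = 0.1597.
D_1 = 3.4282
D_2 = 4.3366
Terminal value at t=2: TV = D_3/(r−g) = 4.4680/(0.1597−0.0303) = 34.5287
P₀ = 3.4282/(1+0.1597)^1 + 4.3366/(1+0.1597)^2 + 34.5287/(1+0.1597)^2 = 31.8542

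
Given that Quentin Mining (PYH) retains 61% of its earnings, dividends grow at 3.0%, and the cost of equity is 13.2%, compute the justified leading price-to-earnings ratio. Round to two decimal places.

3.82

Payout ratio b = 1 − 0.61 = 0.39.
Justified leading P/E = b/(r−g) = 0.39/(0.132−0.03) = 3.8235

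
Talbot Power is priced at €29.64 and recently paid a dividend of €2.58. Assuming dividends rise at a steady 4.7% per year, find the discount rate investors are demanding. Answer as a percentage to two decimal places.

Rearranging the constant-growth DDM: r = D₁/P₀ + g.
D₁ = 2.58 × (1 + 0.047) = 2.7013.
r = 2.7013 / 29.64 + 0.047 = 0.09114 + 0.047 = 0.13814

13.81%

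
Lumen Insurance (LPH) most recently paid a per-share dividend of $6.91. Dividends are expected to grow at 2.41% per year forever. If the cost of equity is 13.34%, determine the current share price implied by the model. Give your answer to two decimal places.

$64.74

Gordon growth model: P₀ = D₁/(r − g). D₁ = 6.91 × (1 + 0.0241) = 7.0765.
P₀ = 7.0765 / (0.1334 − 0.0241) = 7.0765 / 0.1093 = 64.7441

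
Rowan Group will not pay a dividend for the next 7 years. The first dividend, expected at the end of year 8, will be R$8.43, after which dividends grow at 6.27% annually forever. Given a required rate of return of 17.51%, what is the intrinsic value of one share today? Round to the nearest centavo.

Deferred-dividend DDM. At t=7 the remaining stream is a growing perpetuity with first payment D_8 = 8.43.
V_7 = D_8/(r−g) = 8.43/(0.1751−0.0627) = 75.0000
P₀ = V_7/(1+r)^7 = 75.0000/(1+0.1751)^7 = 24.2403

R$24.24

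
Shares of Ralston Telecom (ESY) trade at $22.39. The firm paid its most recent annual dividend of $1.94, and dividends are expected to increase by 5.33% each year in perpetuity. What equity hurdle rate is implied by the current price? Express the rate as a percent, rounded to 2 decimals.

Rearranging the constant-growth DDM: r = D₁/P₀ + g.
D₁ = 1.94 × (1 + 0.0533) = 2.0434.
r = 2.0434 / 22.39 + 0.0533 = 0.09126 + 0.0533 = 0.14456

14.46%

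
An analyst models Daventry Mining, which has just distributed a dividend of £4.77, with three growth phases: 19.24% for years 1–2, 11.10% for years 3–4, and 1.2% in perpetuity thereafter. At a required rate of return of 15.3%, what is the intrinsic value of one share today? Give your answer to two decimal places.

£53.68

Three-stage DDM. Project D₁…D_4; terminal Gordon value at t=4 with g = 0.012; discount at r = 0.153.
D_1 = 5.6877
D_2 = 6.7821
D_3 = 7.5349
D_4 = 8.3713
TV_4 = 8.4717/(0.153−0.012) = 60.0830
P₀ = Σ Dₜ/(1+r)ᵗ + TV_4/(1+r)^4 = 53.6835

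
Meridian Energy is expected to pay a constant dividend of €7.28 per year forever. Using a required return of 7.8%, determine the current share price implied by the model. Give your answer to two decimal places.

€93.33

Zero-growth DDM (perpetuity): P₀ = D/r = 7.28 / 0.078 = 93.3333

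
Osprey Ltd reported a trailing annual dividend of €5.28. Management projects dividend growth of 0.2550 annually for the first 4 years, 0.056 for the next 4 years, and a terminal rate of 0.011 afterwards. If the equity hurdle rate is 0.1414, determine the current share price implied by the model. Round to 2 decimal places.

Three-stage DDM. Project D₁…D_8; terminal Gordon value at t=8 with g = 0.011; discount at r = 0.1414.
D_1 = 6.6264
D_2 = 8.3161
D_3 = 10.4367
D_4 = 13.0981
D_5 = 13.8316
D_6 = 14.6062
D_7 = 15.4241
D_8 = 16.2879
TV_8 = 16.4670/(0.1414−0.011) = 126.2810
P₀ = Σ Dₜ/(1+r)ᵗ + TV_8/(1+r)^8 = 96.2717

€96.27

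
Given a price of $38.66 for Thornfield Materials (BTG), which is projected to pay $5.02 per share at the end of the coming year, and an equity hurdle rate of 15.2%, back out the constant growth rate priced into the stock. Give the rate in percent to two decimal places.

2.22%

From P₀ = D₁/(r − g), the implied growth is g = r − D₁/P₀.
g = 0.152 − 5.02/38.66 = 0.152 − 0.12985 = 0.02215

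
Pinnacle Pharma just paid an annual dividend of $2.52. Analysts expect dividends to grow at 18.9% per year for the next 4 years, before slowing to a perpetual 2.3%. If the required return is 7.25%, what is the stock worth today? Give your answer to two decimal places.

$91.80

Two-stage DDM. Project D₁…D_4 at 0.189, terminal growth 0.023, discount at r = 0.0725.
D_1 = 2.9963
D_2 = 3.5626
D_3 = 4.2359
D_4 = 5.0365
Terminal value at t=4: TV = D_5/(r−g) = 5.1523/(0.0725−0.023) = 104.0875
P₀ = 2.9963/(1+0.0725)^1 + 3.5626/(1+0.0725)^2 + 4.2359/(1+0.0725)^3 + 5.0365/(1+0.0725)^4 + 104.0875/(1+0.0725)^4 = 91.8012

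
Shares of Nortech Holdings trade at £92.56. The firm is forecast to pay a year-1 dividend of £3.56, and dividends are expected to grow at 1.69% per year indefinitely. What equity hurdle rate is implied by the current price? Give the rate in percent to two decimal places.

5.54%

Rearranging the constant-growth DDM: r = D₁/P₀ + g.
r = 3.5600 / 92.56 + 0.0169 = 0.03846 + 0.0169 = 0.05536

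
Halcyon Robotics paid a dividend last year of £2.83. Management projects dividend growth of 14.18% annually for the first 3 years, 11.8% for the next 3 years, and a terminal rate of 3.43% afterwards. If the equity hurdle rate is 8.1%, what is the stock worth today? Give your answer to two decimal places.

Three-stage DDM. Project D₁…D_6; terminal Gordon value at t=6 with g = 0.0343; discount at r = 0.081.
D_1 = 3.2313
D_2 = 3.6895
D_3 = 4.2127
D_4 = 4.7098
D_5 = 5.2655
D_6 = 5.8868
TV_6 = 6.0888/(0.081−0.0343) = 130.3802
P₀ = Σ Dₜ/(1+r)ᵗ + TV_6/(1+r)^6 = 101.8932

£101.89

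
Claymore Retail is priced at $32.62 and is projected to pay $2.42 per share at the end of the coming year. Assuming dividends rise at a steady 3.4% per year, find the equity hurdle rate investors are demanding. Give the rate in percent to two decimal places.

Rearranging the constant-growth DDM: r = D₁/P₀ + g.
r = 2.4200 / 32.62 + 0.034 = 0.07419 + 0.034 = 0.10819

10.82%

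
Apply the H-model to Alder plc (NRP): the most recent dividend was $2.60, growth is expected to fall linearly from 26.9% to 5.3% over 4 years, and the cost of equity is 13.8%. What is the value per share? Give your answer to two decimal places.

H-model: P₀ = D₀[(1+g_L) + H(g_S−g_L)]/(r−g_L), with H = 4/2 = 2.
P₀ = 2.60 × [(1+0.053) + 2×(0.269−0.053)] / (0.138−0.053)
   = 2.60 × 1.4850 / 0.085 = 45.4235

$45.42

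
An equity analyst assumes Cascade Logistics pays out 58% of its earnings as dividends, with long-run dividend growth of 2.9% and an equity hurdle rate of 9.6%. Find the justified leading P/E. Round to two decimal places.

Justified leading P/E = b/(r−g) = 0.58/(0.096−0.029) = 8.6567

8.66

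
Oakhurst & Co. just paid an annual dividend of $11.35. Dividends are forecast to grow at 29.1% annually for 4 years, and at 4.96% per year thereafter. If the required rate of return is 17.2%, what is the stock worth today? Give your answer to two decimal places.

$201.45

Two-stage DDM. Project D₁…D_4 at 0.291, terminal growth 0.0496, discount at r = 0.172.
D_1 = 14.6528
D_2 = 18.9168
D_3 = 24.4216
D_4 = 31.5283
Terminal value at t=4: TV = D_5/(r−g) = 33.0921/(0.172−0.0496) = 270.3605
P₀ = 14.6528/(1+0.172)^1 + 18.9168/(1+0.172)^2 + 24.4216/(1+0.172)^3 + 31.5283/(1+0.172)^4 + 270.3605/(1+0.172)^4 = 201.4506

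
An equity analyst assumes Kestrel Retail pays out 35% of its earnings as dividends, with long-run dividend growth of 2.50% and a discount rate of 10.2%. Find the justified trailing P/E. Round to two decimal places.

4.66

Justified trailing P/E = b(1+g)/(r−g) = 0.35×(1+0.025)/(0.102−0.025) = 4.6591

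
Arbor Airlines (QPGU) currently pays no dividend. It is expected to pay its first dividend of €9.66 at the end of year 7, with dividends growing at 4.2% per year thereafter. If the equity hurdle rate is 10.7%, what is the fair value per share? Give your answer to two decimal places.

€80.76

Deferred-dividend DDM. At t=6 the remaining stream is a growing perpetuity with first payment D_7 = 9.66.
V_6 = D_7/(r−g) = 9.66/(0.107−0.042) = 148.6154
P₀ = V_6/(1+r)^6 = 148.6154/(1+0.107)^6 = 80.7566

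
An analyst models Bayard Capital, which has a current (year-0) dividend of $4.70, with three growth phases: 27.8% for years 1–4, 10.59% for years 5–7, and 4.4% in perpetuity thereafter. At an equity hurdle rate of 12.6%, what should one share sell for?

$142.71

Three-stage DDM. Project D₁…D_7; terminal Gordon value at t=7 with g = 0.044; discount at r = 0.126.
D_1 = 6.0066
D_2 = 7.6764
D_3 = 9.8105
D_4 = 12.5378
D_5 = 13.8656
D_6 = 15.3339
D_7 = 16.9578
TV_7 = 17.7039/(0.126−0.044) = 215.9014
P₀ = Σ Dₜ/(1+r)ᵗ + TV_7/(1+r)^7 = 142.7112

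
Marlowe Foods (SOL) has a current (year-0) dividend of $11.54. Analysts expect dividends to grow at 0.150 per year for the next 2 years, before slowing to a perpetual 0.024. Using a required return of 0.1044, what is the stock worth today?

Two-stage DDM. Project D₁…D_2 at 0.15, terminal growth 0.024, discount at r = 0.1044.
D_1 = 13.2710
D_2 = 15.2616
Terminal value at t=2: TV = D_3/(r−g) = 15.6279/(0.1044−0.024) = 194.3772
P₀ = 13.2710/(1+0.1044)^1 + 15.2616/(1+0.1044)^2 + 194.3772/(1+0.1044)^2 = 183.8940

$183.89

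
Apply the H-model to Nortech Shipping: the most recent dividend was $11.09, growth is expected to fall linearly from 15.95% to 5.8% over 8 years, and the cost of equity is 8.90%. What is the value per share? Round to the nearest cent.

H-model: P₀ = D₀[(1+g_L) + H(g_S−g_L)]/(r−g_L), with H = 8/2 = 4.
P₀ = 11.09 × [(1+0.058) + 4×(0.1595−0.058)] / (0.089−0.058)
   = 11.09 × 1.4640 / 0.031 = 523.7342

$523.73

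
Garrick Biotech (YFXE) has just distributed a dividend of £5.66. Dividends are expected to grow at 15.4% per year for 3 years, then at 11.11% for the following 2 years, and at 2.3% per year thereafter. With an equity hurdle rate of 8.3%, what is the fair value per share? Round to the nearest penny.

Three-stage DDM. Project D₁…D_5; terminal Gordon value at t=5 with g = 0.023; discount at r = 0.083.
D_1 = 6.5316
D_2 = 7.5375
D_3 = 8.6983
D_4 = 9.6647
D_5 = 10.7384
TV_5 = 10.9854/(0.083−0.023) = 183.0900
P₀ = Σ Dₜ/(1+r)ᵗ + TV_5/(1+r)^5 = 156.4300

£156.43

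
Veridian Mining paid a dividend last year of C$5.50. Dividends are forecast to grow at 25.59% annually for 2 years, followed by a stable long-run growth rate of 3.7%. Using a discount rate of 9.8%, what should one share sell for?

C$135.81

Two-stage DDM. Project D₁…D_2 at 0.2559, terminal growth 0.037, discount at r = 0.098.
D_1 = 6.9074
D_2 = 8.6751
Terminal value at t=2: TV = D_3/(r−g) = 8.9960/(0.098−0.037) = 147.4761
P₀ = 6.9074/(1+0.098)^1 + 8.6751/(1+0.098)^2 + 147.4761/(1+0.098)^2 = 135.8121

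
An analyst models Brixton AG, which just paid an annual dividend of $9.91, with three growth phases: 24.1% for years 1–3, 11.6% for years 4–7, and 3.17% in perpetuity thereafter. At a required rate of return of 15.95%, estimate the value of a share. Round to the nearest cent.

$162.49

Three-stage DDM. Project D₁…D_7; terminal Gordon value at t=7 with g = 0.0317; discount at r = 0.1595.
D_1 = 12.2983
D_2 = 15.2622
D_3 = 18.9404
D_4 = 21.1375
D_5 = 23.5894
D_6 = 26.3258
D_7 = 29.3796
TV_7 = 30.3109/(0.1595−0.0317) = 237.1747
P₀ = Σ Dₜ/(1+r)ᵗ + TV_7/(1+r)^7 = 162.4914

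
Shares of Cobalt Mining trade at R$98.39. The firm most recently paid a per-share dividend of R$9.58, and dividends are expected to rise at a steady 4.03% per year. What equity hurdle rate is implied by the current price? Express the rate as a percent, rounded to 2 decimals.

14.16%

Rearranging the constant-growth DDM: r = D₁/P₀ + g.
D₁ = 9.58 × (1 + 0.0403) = 9.9661.
r = 9.9661 / 98.39 + 0.0403 = 0.10129 + 0.0403 = 0.14159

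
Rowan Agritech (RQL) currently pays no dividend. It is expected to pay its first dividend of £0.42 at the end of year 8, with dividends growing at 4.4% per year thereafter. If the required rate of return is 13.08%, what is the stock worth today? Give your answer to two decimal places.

£2.05

Deferred-dividend DDM. At t=7 the remaining stream is a growing perpetuity with first payment D_8 = 0.42.
V_7 = D_8/(r−g) = 0.42/(0.1308−0.044) = 4.8387
P₀ = V_7/(1+r)^7 = 4.8387/(1+0.1308)^7 = 2.0466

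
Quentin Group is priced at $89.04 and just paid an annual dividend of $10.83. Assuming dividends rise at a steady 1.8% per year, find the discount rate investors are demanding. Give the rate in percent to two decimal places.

14.18%

Rearranging the constant-growth DDM: r = D₁/P₀ + g.
D₁ = 10.83 × (1 + 0.018) = 11.0249.
r = 11.0249 / 89.04 + 0.018 = 0.12382 + 0.018 = 0.14182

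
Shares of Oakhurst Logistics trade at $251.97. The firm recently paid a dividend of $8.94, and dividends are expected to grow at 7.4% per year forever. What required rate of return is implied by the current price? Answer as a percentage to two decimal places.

Rearranging the constant-growth DDM: r = D₁/P₀ + g.
D₁ = 8.94 × (1 + 0.074) = 9.6016.
r = 9.6016 / 251.97 + 0.074 = 0.03811 + 0.074 = 0.11211

11.21%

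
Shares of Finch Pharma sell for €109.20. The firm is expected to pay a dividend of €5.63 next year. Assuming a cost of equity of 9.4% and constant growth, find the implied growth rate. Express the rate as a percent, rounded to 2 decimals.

From P₀ = D₁/(r − g), the implied growth is g = r − D₁/P₀.
g = 0.094 − 5.63/109.20 = 0.094 − 0.05156 = 0.04244

4.24%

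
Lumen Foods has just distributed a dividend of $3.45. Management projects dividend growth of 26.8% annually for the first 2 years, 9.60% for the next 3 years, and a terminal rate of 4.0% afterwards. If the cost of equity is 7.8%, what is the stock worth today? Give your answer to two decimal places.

$160.93

Three-stage DDM. Project D₁…D_5; terminal Gordon value at t=5 with g = 0.04; discount at r = 0.078.
D_1 = 4.3746
D_2 = 5.5470
D_3 = 6.0795
D_4 = 6.6631
D_5 = 7.3028
TV_5 = 7.5949/(0.078−0.04) = 199.8660
P₀ = Σ Dₜ/(1+r)ᵗ + TV_5/(1+r)^5 = 160.9269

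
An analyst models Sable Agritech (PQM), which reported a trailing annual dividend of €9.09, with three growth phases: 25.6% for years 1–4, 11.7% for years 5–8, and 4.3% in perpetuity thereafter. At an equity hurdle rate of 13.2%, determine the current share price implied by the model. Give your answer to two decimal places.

Three-stage DDM. Project D₁…D_8; terminal Gordon value at t=8 with g = 0.043; discount at r = 0.132.
D_1 = 11.4170
D_2 = 14.3398
D_3 = 18.0108
D_4 = 22.6216
D_5 = 25.2683
D_6 = 28.2247
D_7 = 31.5270
D_8 = 35.2156
TV_8 = 36.7299/(0.132−0.043) = 412.6952
P₀ = Σ Dₜ/(1+r)ᵗ + TV_8/(1+r)^8 = 253.8320

€253.83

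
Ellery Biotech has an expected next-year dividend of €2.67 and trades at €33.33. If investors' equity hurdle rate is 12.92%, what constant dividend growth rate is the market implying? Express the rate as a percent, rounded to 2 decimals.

4.91%

From P₀ = D₁/(r − g), the implied growth is g = r − D₁/P₀.
g = 0.1292 − 2.67/33.33 = 0.1292 − 0.08011 = 0.04909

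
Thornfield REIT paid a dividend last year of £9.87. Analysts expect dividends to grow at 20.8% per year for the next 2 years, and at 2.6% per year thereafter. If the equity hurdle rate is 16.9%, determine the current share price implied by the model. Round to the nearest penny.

£96.36

Two-stage DDM. Project D₁…D_2 at 0.208, terminal growth 0.026, discount at r = 0.169.
D_1 = 11.9230
D_2 = 14.4029
Terminal value at t=2: TV = D_3/(r−g) = 14.7774/(0.169−0.026) = 103.3385
P₀ = 11.9230/(1+0.169)^1 + 14.4029/(1+0.169)^2 + 103.3385/(1+0.169)^2 = 96.3582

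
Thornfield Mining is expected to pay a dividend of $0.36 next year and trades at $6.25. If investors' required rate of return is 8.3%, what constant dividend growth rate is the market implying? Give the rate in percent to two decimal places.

2.54%

From P₀ = D₁/(r − g), the implied growth is g = r − D₁/P₀.
g = 0.083 − 0.36/6.25 = 0.083 − 0.05760 = 0.02540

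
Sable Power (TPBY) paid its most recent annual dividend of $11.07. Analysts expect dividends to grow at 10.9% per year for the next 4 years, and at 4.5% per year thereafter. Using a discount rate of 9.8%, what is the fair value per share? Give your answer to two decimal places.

$272.55

Two-stage DDM. Project D₁…D_4 at 0.109, terminal growth 0.045, discount at r = 0.098.
D_1 = 12.2766
D_2 = 13.6148
D_3 = 15.0988
D_4 = 16.7446
Terminal value at t=4: TV = D_5/(r−g) = 17.4981/(0.098−0.045) = 330.1522
P₀ = 12.2766/(1+0.098)^1 + 13.6148/(1+0.098)^2 + 15.0988/(1+0.098)^3 + 16.7446/(1+0.098)^4 + 330.1522/(1+0.098)^4 = 272.5461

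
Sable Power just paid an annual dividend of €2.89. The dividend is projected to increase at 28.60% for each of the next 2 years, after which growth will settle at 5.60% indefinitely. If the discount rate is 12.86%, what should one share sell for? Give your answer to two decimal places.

€61.62

Two-stage DDM. Project D₁…D_2 at 0.286, terminal growth 0.056, discount at r = 0.1286.
D_1 = 3.7165
D_2 = 4.7795
Terminal value at t=2: TV = D_3/(r−g) = 5.0471/(0.1286−0.056) = 69.5196
P₀ = 3.7165/(1+0.1286)^1 + 4.7795/(1+0.1286)^2 + 69.5196/(1+0.1286)^2 = 61.6245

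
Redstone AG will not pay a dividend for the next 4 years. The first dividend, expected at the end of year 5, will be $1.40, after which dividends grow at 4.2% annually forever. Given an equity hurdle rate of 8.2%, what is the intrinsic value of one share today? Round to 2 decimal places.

$25.54

Deferred-dividend DDM. At t=4 the remaining stream is a growing perpetuity with first payment D_5 = 1.40.
V_4 = D_5/(r−g) = 1.40/(0.082−0.042) = 35.0000
P₀ = V_4/(1+r)^4 = 35.0000/(1+0.082)^4 = 25.5364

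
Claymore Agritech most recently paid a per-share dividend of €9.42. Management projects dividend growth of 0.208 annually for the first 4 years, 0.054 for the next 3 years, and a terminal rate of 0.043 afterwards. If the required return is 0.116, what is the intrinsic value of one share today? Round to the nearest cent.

Three-stage DDM. Project D₁…D_7; terminal Gordon value at t=7 with g = 0.043; discount at r = 0.116.
D_1 = 11.3794
D_2 = 13.7463
D_3 = 16.6055
D_4 = 20.0594
D_5 = 21.1426
D_6 = 22.2843
D_7 = 23.4877
TV_7 = 24.4977/(0.116−0.043) = 335.5845
P₀ = Σ Dₜ/(1+r)ᵗ + TV_7/(1+r)^7 = 236.4063

€236.41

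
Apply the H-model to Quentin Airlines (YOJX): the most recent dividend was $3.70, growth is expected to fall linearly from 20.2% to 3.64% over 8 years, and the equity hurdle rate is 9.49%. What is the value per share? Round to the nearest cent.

H-model: P₀ = D₀[(1+g_L) + H(g_S−g_L)]/(r−g_L), with H = 8/2 = 4.
P₀ = 3.70 × [(1+0.0364) + 4×(0.202−0.0364)] / (0.0949−0.0364)
   = 3.70 × 1.6988 / 0.0585 = 107.4455

$107.45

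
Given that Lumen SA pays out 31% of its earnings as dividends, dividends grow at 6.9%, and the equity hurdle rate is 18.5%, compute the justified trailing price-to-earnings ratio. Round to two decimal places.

Justified trailing P/E = b(1+g)/(r−g) = 0.31×(1+0.069)/(0.185−0.069) = 2.8568

2.86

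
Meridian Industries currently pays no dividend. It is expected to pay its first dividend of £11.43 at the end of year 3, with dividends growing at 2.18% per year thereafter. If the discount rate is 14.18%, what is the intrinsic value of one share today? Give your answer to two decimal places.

Deferred-dividend DDM. At t=2 the remaining stream is a growing perpetuity with first payment D_3 = 11.43.
V_2 = D_3/(r−g) = 11.43/(0.1418−0.0218) = 95.2500
P₀ = V_2/(1+r)^2 = 95.2500/(1+0.1418)^2 = 73.0609

£73.06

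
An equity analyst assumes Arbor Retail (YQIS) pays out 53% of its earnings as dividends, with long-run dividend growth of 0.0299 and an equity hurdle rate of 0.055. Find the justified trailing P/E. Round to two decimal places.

21.75

Justified trailing P/E = b(1+g)/(r−g) = 0.53×(1+0.0299)/(0.055−0.0299) = 21.7469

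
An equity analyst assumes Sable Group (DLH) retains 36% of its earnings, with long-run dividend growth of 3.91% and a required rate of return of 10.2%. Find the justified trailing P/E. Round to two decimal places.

10.57

Payout ratio b = 1 − 0.36 = 0.64.
Justified trailing P/E = b(1+g)/(r−g) = 0.64×(1+0.0391)/(0.102−0.0391) = 10.5727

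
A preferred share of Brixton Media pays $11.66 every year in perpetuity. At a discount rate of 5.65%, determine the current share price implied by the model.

$206.37

Zero-growth DDM (perpetuity): P₀ = D/r = 11.66 / 0.0565 = 206.3717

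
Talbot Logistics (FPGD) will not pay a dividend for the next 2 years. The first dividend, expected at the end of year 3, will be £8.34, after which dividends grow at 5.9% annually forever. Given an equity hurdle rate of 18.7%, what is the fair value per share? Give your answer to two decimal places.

Deferred-dividend DDM. At t=2 the remaining stream is a growing perpetuity with first payment D_3 = 8.34.
V_2 = D_3/(r−g) = 8.34/(0.187−0.059) = 65.1562
P₀ = V_2/(1+r)^2 = 65.1562/(1+0.187)^2 = 46.2439

£46.24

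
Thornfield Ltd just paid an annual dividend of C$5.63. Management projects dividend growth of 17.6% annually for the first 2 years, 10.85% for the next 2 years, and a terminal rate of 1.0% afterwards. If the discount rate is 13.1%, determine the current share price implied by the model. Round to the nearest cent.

C$72.56

Three-stage DDM. Project D₁…D_4; terminal Gordon value at t=4 with g = 0.01; discount at r = 0.131.
D_1 = 6.6209
D_2 = 7.7862
D_3 = 8.6310
D_4 = 9.5674
TV_4 = 9.6631/(0.131−0.01) = 79.8602
P₀ = Σ Dₜ/(1+r)ᵗ + TV_4/(1+r)^4 = 72.5607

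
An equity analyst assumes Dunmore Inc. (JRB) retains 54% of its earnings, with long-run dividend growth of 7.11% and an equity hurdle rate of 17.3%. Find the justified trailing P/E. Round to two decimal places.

Payout ratio b = 1 − 0.54 = 0.46.
Justified trailing P/E = b(1+g)/(r−g) = 0.46×(1+0.0711)/(0.173−0.0711) = 4.8352

4.84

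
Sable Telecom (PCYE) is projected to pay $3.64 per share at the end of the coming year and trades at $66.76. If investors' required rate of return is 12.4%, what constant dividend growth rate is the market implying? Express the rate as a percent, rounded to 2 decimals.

6.95%

From P₀ = D₁/(r − g), the implied growth is g = r − D₁/P₀.
g = 0.124 − 3.64/66.76 = 0.124 − 0.05452 = 0.06948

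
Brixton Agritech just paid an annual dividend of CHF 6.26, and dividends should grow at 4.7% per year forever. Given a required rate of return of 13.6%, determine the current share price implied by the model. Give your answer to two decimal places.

Gordon growth model: P₀ = D₁/(r − g). D₁ = 6.26 × (1 + 0.047) = 6.5542.
P₀ = 6.5542 / (0.136 − 0.047) = 6.5542 / 0.089 = 73.6429

CHF 73.64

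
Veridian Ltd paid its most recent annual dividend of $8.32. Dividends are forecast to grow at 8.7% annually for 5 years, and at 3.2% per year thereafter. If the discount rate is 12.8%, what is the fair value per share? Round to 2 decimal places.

Two-stage DDM. Project D₁…D_5 at 0.087, terminal growth 0.032, discount at r = 0.128.
D_1 = 9.0438
D_2 = 9.8307
D_3 = 10.6859
D_4 = 11.6156
D_5 = 12.6262
Terminal value at t=5: TV = D_6/(r−g) = 13.0302/(0.128−0.032) = 135.7311
P₀ = 9.0438/(1+0.128)^1 + 9.8307/(1+0.128)^2 + 10.6859/(1+0.128)^3 + 11.6156/(1+0.128)^4 + 12.6262/(1+0.128)^5 + 135.7311/(1+0.128)^5 = 111.6026

$111.60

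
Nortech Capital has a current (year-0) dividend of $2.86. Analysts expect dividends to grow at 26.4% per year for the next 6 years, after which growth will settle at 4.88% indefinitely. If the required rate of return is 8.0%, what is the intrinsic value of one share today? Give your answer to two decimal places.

$277.93

Two-stage DDM. Project D₁…D_6 at 0.264, terminal growth 0.0488, discount at r = 0.08.
D_1 = 3.6150
D_2 = 4.5694
D_3 = 5.7757
D_4 = 7.3005
D_5 = 9.2279
D_6 = 11.6640
Terminal value at t=6: TV = D_7/(r−g) = 12.2332/(0.08−0.0488) = 392.0907
P₀ = 3.6150/(1+0.08)^1 + 4.5694/(1+0.08)^2 + 5.7757/(1+0.08)^3 + 7.3005/(1+0.08)^4 + 9.2279/(1+0.08)^5 + 11.6640/(1+0.08)^6 + 392.0907/(1+0.08)^6 = 277.9302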